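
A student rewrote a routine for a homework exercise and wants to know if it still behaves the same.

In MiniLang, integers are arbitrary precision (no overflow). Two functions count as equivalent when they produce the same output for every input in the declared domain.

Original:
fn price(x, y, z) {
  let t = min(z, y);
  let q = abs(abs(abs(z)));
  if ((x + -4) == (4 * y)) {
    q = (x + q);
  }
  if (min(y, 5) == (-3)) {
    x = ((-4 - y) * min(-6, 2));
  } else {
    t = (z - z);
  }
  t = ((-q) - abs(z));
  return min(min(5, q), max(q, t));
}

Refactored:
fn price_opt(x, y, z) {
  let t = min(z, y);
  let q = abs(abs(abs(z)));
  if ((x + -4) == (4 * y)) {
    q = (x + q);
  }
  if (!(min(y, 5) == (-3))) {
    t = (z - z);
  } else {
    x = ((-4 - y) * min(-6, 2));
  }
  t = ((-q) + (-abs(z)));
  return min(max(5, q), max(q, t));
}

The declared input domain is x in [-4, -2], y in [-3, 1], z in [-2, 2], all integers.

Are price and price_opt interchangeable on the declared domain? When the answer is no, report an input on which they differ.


x=-4, y=-2, z=-2 yields -2 from price but 0 from price_opt.
verdict: not equivalent; witness: x=-4, y=-2, z=-2


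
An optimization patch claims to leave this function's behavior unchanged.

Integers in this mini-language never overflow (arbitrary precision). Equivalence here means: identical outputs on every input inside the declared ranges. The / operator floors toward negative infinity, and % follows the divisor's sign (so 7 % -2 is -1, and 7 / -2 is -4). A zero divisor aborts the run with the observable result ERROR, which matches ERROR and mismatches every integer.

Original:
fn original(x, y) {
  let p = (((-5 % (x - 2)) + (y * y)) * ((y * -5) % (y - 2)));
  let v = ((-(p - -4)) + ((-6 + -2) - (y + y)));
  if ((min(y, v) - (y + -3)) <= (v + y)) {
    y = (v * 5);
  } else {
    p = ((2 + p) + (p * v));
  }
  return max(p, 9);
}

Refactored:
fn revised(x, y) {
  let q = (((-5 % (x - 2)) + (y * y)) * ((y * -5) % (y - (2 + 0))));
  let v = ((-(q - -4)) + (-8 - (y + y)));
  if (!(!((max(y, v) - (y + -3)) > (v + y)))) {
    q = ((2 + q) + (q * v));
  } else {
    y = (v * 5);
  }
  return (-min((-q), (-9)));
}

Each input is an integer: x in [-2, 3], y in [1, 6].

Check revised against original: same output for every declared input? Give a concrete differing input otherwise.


Evaluate both at x=-2, y=5.
original: p = 48; v = -70; ((min(y, v) - (y + -3)) <= (v + y)) -> true; y = -350; return 48
revised: q = 48; v = -70; (!(!((max(y, v) - (y + -3)) > (v + y)))) -> true; q = -3310; return 9
48 vs 9 — the two versions disagree here.
verdict: not equivalent; witness: x=-2, y=5


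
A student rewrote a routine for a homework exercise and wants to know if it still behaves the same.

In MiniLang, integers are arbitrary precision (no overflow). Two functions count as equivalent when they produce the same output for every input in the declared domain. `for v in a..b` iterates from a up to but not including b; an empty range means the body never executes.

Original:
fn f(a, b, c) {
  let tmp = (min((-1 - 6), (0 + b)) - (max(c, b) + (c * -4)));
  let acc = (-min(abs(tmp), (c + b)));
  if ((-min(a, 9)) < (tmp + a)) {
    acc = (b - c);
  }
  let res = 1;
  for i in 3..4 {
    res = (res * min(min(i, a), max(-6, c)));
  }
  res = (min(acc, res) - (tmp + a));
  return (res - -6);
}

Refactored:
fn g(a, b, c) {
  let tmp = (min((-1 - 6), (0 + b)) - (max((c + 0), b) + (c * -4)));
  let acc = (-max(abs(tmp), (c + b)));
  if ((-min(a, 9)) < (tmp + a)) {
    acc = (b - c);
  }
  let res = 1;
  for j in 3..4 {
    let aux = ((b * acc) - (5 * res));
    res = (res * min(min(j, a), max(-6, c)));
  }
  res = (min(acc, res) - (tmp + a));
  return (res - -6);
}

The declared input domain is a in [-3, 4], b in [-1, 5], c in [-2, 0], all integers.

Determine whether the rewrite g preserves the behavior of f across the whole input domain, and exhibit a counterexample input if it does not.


The rewrite breaks on a=-3, b=-1, c=-2, where the results are 20 and 9.
f: tmp = -14; acc = 3; ((-min(a, 9)) < (tmp + a)) -> false; res = 1; [i=3]; res = -3; res = 14; return 20
g: tmp = -14; acc = -14; ((-min(a, 9)) < (tmp + a)) -> false; res = 1; [j=3]; aux = 9; res = -3; res = 3; return 9
verdict: not equivalent; witness: a=-3, b=-1, c=-2


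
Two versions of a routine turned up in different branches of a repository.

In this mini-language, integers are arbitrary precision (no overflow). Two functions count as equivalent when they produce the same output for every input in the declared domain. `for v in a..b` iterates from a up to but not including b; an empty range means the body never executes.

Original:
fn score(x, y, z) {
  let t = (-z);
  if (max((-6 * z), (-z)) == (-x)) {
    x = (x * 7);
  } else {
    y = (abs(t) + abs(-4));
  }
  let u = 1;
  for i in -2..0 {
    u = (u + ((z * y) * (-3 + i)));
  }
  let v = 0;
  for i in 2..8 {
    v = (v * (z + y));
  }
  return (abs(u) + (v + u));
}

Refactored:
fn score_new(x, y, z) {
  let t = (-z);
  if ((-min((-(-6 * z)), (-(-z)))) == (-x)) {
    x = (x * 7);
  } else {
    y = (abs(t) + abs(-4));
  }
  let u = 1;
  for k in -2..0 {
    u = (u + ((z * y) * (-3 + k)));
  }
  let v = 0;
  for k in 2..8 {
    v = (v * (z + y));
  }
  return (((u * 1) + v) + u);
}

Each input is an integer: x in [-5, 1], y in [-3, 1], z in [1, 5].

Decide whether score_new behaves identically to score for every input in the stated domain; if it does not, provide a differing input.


Evaluate both at x=-5, y=-3, z=1.
score: t := -1 | (max((-6 * z), (-z)) == (-x)): false | y := 5 | u := 1 | iter i=-2: | u := -24 | iter i=-1: | u := -44 | v := 0 | iter i=2: | v := 0 | iter i=3: | v := 0 | iter i=4: | v := 0 | iter i=5: | v := 0 | iter i=6: | v := 0 | iter i=7: | v := 0 | result 0
score_new: t := -1 | ((-min((-(-6 * z)), (-(-z)))) == (-x)): false | y := 5 | u := 1 | iter k=-2: | u := -24 | iter k=-1: | u := -44 | v := 0 | iter k=2: | v := 0 | iter k=3: | v := 0 | iter k=4: | v := 0 | iter k=5: | v := 0 | iter k=6: | v := 0 | iter k=7: | v := 0 | result -88
0 vs -88 — the two versions disagree here.
verdict: not equivalent; witness: x=-5, y=-3, z=1


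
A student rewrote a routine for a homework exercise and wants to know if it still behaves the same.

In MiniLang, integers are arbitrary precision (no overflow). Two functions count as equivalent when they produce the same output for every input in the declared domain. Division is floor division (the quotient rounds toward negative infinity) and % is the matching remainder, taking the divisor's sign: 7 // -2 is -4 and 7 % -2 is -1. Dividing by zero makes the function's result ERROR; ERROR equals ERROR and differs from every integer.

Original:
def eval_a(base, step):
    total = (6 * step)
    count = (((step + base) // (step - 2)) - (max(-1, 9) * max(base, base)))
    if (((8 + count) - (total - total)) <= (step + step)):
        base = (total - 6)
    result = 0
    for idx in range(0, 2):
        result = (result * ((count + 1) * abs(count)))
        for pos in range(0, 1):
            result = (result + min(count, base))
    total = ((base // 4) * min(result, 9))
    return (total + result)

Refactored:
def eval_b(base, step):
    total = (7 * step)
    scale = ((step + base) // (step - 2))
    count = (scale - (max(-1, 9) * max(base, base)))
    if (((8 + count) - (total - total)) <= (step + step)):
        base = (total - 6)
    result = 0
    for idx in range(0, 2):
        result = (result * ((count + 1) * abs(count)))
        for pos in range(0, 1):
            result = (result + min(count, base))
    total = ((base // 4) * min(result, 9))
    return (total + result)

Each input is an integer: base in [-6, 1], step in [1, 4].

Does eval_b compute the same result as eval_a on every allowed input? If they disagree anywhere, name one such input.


Consider the input base=1, step=4.
eval_a: total = 24; count = -7; (((8 + count) - (total - total)) <= (step + step)) -> true; base = 18; result = 0; [idx=0]; result = 0; [pos=0]; result = -7; [idx=1]; result = 294; [pos=0]; result = 287; total = 36; return 323
eval_b: total = 28; scale = 2; count = -7; (((8 + count) - (total - total)) <= (step + step)) -> true; base = 22; result = 0; [idx=0]; result = 0; [pos=0]; result = -7; [idx=1]; result = 294; [pos=0]; result = 287; total = 45; return 332
323 != 332, so the rewrite changes behavior.
verdict: not equivalent; witness: base=1, step=4


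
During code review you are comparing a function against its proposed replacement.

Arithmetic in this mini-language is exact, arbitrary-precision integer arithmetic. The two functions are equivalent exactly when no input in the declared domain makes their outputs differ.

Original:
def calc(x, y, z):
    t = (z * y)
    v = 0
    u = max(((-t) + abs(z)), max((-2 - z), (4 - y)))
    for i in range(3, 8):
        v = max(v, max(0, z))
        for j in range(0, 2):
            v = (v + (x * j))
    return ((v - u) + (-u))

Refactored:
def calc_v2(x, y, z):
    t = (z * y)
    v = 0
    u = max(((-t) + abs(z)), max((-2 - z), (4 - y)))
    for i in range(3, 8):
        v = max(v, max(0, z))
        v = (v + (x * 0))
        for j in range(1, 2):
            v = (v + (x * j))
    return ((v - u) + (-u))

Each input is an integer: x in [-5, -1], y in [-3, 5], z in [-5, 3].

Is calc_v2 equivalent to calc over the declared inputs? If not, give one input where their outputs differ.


Side by side, the visible changes include: statement counts differ, and constant usage differs, and arithmetic usage differs, and loop structure differs.
Spot check at x=-2, y=0, z=3 — calc: t := 0 | v := 0 | u := 4 | iter i=3: | v := 3 | iter j=0: | v := 3 | iter j=1: | v := 1 | iter i=4: | v := 3 | iter j=0: | v := 3 | iter j=1: | v := 1 | iter i=5: | v := 3 | iter j=0: | v := 3 | iter j=1: | v := 1 | iter i=6: | v := 3 | iter j=0: | v := 3 | iter j=1: | v := 1 | iter i=7: | v := 3 | iter j=0: | v := 3 | iter j=1: | v := 1 | result -7. calc_v2: t := 0 | v := 0 | u := 4 | iter i=3: | v := 3 | v := 3 | iter j=1: | v := 1 | iter i=4: | v := 3 | v := 3 | iter j=1: | v := 1 | iter i=5: | v := 3 | v := 3 | iter j=1: | v := 1 | iter i=6: | v := 3 | v := 3 | iter j=1: | v := 1 | iter i=7: | v := 3 | v := 3 | iter j=1: | v := 1 | result -7. Both give -7.
Every one of the 405 inputs gives matching results.
verdict: equivalent


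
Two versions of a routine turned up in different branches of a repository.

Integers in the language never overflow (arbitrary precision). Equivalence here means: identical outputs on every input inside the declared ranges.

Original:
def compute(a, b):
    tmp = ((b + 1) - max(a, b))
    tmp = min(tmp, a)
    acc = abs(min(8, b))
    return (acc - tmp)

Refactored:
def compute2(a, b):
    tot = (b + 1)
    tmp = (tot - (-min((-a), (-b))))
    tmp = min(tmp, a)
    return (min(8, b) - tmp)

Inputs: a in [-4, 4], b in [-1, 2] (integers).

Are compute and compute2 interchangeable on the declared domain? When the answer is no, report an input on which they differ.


Run the pair on a=-4, b=-1.
compute: tmp=1, then tmp=-4, then acc=1, then returns 5
compute2: tot=0, then tmp=1, then tmp=-4, then returns 3
5 vs 3 — the two versions disagree here.
verdict: not equivalent; witness: a=-4, b=-1


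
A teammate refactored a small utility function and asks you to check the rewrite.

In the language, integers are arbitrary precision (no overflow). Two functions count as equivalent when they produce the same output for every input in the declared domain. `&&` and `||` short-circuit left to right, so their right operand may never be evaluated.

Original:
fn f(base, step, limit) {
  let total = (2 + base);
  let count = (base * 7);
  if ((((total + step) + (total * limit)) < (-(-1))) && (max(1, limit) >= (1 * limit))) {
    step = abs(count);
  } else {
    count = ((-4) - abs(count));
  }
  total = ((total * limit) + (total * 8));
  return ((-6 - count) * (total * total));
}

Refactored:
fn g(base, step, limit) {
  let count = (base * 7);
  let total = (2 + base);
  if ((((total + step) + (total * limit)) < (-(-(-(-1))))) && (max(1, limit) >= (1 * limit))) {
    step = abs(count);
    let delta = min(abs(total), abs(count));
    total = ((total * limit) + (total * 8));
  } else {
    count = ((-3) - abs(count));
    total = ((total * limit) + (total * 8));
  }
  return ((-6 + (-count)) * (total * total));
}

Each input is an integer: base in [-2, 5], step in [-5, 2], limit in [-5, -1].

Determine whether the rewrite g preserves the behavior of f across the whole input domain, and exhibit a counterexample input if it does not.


Run the pair on base=-1, step=1, limit=-1.
f: total=1, then count=-7, then ((((total + step) + (total * limit)) < (-(-1))) && (max(1, limit) >= (1 * limit))) is false, then count=-11, then total=7, then returns 245
g: count=-7, then total=1, then ((((total + step) + (total * limit)) < (-(-(-(-1))))) && (max(1, limit) >= (1 * limit))) is false, then count=-10, then total=7, then returns 196
245 and 196 differ, so these are not the same function on this domain.
verdict: not equivalent; witness: base=-1, step=1, limit=-1


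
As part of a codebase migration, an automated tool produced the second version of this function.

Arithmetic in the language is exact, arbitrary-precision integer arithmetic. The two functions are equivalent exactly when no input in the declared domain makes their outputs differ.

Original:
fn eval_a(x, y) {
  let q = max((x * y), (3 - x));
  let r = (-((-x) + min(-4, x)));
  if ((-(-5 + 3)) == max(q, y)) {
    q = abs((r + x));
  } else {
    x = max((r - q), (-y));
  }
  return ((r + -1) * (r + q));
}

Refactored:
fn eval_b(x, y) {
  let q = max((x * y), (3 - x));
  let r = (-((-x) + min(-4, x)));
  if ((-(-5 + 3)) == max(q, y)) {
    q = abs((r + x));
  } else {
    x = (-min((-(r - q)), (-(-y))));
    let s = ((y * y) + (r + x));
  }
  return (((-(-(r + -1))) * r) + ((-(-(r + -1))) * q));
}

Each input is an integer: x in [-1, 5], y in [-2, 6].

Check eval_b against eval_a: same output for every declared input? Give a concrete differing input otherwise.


Although statement counts differ, constant usage differs, arithmetic usage differs, local variable names differ, min/max/abs usage differs, 63/63 inputs agree.
verdict: equivalent


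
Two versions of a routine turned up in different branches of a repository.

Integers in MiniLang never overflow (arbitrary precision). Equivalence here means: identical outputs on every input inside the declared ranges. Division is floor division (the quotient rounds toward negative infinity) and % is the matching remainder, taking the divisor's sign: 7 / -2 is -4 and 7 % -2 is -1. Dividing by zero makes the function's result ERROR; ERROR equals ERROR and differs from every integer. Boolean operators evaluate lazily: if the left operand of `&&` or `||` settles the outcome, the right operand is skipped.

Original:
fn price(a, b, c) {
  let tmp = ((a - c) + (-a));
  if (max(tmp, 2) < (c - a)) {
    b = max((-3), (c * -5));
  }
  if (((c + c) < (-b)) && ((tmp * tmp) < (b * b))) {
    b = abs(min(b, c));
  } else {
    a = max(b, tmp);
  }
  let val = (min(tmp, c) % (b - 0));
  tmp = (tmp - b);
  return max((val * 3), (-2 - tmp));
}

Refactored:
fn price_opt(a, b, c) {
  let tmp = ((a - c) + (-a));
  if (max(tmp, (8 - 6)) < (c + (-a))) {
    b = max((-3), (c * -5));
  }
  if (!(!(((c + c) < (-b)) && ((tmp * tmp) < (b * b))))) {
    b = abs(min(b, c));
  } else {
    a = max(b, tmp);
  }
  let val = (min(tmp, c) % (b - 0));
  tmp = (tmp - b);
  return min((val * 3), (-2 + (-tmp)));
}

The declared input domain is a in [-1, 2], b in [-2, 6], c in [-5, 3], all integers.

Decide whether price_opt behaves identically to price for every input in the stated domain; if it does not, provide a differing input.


The rewrite breaks on a=-1, b=-2, c=-5, where the results are -3 and -9.
price: tmp becomes 5; next (max(tmp, 2) < (c - a)) evaluates to false; next (((c + c) < (-b)) && ((tmp * tmp) < (b * b))) evaluates to false; next a becomes 5; next val becomes -1; next tmp becomes 7; next final value -3
price_opt: tmp becomes 5; next (max(tmp, (8 - 6)) < (c + (-a))) evaluates to false; next (!(!(((c + c) < (-b)) && ((tmp * tmp) < (b * b))))) evaluates to false; next a becomes 5; next val becomes -1; next tmp becomes 7; next final value -9
verdict: not equivalent; witness: a=-1, b=-2, c=-5


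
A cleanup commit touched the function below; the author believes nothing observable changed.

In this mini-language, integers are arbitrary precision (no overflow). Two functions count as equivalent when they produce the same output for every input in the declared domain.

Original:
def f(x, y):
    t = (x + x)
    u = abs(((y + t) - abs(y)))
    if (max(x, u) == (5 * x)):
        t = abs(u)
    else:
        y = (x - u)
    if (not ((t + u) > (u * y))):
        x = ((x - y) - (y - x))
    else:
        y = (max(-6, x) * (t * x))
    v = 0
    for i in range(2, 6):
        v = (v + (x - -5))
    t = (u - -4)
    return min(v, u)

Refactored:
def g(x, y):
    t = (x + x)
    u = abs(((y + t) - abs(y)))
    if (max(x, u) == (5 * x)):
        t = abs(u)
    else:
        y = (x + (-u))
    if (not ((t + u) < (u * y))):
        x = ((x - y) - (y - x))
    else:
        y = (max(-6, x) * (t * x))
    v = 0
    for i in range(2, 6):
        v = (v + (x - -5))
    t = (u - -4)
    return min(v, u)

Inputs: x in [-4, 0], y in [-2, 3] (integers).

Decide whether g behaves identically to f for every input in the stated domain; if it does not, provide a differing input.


Consider the input x=-4, y=-2.
f: t=-8, then u=12, then (max(x, u) == (5 * x)) is false, then y=-16, then (not ((t + u) > (u * y))) is false, then y=-128, then v=0, then (i=2), then v=1, then (i=3), then v=2, then (i=4), then v=3, then (i=5), then v=4, then t=16, then returns 4
g: t=-8, then u=12, then (max(x, u) == (5 * x)) is false, then y=-16, then (not ((t + u) < (u * y))) is true, then x=24, then v=0, then (i=2), then v=29, then (i=3), then v=58, then (i=4), then v=87, then (i=5), then v=116, then t=16, then returns 12
4 and 12 differ, so these are not the same function on this domain.
verdict: not equivalent; witness: x=-4, y=-2


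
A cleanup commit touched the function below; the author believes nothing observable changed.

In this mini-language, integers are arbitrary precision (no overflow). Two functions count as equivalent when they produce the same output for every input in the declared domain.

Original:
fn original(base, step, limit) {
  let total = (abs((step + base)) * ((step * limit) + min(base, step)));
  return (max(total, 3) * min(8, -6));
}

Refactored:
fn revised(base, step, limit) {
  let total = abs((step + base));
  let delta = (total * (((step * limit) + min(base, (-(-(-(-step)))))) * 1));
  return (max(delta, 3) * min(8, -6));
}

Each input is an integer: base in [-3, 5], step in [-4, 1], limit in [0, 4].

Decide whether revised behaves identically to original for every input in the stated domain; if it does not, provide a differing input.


Comparing the listings, the differences include: constant usage differs; also local variable names differ; also arithmetic usage differs; also statement counts differ.
As a probe, take base=3, step=0, limit=3: original runs total=0, then returns -18; revised runs total=3, then delta=0, then returns -18; both end at -18.
Every one of the 270 inputs gives matching results.
verdict: equivalent


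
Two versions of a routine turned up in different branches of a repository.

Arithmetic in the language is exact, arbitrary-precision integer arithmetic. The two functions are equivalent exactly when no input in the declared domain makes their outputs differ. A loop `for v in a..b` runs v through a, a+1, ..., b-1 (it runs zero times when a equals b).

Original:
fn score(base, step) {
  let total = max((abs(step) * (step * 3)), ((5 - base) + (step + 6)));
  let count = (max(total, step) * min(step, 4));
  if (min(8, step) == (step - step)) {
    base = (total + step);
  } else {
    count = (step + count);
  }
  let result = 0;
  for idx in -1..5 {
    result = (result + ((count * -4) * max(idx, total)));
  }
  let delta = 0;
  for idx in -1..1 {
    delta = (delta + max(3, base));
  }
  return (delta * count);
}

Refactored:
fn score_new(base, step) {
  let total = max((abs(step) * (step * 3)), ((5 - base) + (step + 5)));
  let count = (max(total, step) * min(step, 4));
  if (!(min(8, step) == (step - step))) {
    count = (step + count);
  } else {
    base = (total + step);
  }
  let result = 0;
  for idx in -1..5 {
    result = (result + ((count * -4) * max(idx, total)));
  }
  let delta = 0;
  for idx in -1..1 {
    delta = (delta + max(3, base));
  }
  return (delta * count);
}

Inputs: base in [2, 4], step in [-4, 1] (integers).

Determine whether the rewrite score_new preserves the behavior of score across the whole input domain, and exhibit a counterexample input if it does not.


Evaluate both at base=2, step=-4.
score: total = 5; count = -20; (min(8, step) == (step - step)) -> false; count = -24; result = 0; [idx=-1]; result = 480; [idx=0]; result = 960; [idx=1]; result = 1440; [idx=2]; result = 1920; [idx=3]; result = 2400; [idx=4]; result = 2880; delta = 0; [idx=-1]; delta = 3; [idx=0]; delta = 6; return -144
score_new: total = 4; count = -16; (!(min(8, step) == (step - step))) -> true; count = -20; result = 0; [idx=-1]; result = 320; [idx=0]; result = 640; [idx=1]; result = 960; [idx=2]; result = 1280; [idx=3]; result = 1600; [idx=4]; result = 1920; delta = 0; [idx=-1]; delta = 3; [idx=0]; delta = 6; return -120
-144 vs -120 — the two versions disagree here.
verdict: not equivalent; witness: base=2, step=-4


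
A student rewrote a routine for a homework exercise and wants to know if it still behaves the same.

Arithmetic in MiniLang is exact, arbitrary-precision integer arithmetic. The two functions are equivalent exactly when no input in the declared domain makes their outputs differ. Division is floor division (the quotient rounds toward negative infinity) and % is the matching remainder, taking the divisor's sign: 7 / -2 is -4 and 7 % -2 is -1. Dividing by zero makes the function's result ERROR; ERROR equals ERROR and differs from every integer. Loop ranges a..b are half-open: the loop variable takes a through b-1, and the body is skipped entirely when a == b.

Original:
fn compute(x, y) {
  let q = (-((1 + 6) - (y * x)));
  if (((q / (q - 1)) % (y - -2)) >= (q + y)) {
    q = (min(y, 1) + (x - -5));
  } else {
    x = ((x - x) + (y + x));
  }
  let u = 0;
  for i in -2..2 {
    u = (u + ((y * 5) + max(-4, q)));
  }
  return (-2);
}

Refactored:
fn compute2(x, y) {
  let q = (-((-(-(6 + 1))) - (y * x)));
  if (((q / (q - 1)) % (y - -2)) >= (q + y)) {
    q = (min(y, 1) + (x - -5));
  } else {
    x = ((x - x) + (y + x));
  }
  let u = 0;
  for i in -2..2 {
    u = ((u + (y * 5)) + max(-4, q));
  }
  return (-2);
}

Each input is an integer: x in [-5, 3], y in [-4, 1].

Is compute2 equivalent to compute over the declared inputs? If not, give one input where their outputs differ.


Reading the diff, among the changes: same computation, different form.
One worked example (x=-1, y=-2) — compute: q becomes -5; next hits division by zero so the output is ERROR; compute2: q becomes -5; next hits division by zero so the output is ERROR; agreement on ERROR.
Sweeping the whole domain (54 inputs) finds no disagreement.
verdict: equivalent


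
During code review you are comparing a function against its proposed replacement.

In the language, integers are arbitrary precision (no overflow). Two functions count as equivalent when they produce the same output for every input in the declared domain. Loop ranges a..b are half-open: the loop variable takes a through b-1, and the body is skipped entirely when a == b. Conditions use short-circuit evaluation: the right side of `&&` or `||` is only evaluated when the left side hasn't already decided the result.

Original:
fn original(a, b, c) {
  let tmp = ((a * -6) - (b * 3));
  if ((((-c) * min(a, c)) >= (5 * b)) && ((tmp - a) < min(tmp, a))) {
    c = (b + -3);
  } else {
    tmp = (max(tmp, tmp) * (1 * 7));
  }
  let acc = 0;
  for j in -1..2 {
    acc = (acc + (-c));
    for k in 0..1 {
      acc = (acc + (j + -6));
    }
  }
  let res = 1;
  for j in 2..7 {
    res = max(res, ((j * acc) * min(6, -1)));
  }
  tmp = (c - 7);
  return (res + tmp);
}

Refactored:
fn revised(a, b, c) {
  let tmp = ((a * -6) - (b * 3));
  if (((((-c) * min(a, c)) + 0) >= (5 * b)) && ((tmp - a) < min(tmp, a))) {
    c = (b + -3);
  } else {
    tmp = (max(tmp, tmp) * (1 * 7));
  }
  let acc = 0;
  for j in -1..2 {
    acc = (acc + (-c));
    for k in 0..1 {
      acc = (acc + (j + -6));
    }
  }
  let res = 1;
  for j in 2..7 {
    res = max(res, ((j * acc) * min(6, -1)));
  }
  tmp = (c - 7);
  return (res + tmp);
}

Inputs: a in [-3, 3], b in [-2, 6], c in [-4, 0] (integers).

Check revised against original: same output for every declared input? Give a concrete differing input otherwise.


This is a faithful refactor — constant usage differs; also arithmetic usage differs, but the computed results match everywhere.
Spot check at a=0, b=5, c=0 — original: tmp=-15, then ((((-c) * min(a, c)) >= (5 * b)) && ((tmp - a) < min(tmp, a))) is false, then tmp=-105, then acc=0, then (j=-1), then acc=0, then (k=0), then acc=-7, then (j=0), then acc=-7, then (k=0), then acc=-13, then (j=1), then acc=-13, then (k=0), then acc=-18, then res=1, then (j=2), then res=36, then (j=3), then res=54, then (j=4), then res=72, then (j=5), then res=90, then (j=6), then res=108, then tmp=-7, then returns 101. revised: tmp=-15, then (((((-c) * min(a, c)) + 0) >= (5 * b)) && ((tmp - a) < min(tmp, a))) is false, then tmp=-105, then acc=0, then (j=-1), then acc=0, then (k=0), then acc=-7, then (j=0), then acc=-7, then (k=0), then acc=-13, then (j=1), then acc=-13, then (k=0), then acc=-18, then res=1, then (j=2), then res=36, then (j=3), then res=54, then (j=4), then res=72, then (j=5), then res=90, then (j=6), then res=108, then tmp=-7, then returns 101. Both give 101.
An exhaustive pass over the 315 declared inputs shows identical outputs.
verdict: equivalent


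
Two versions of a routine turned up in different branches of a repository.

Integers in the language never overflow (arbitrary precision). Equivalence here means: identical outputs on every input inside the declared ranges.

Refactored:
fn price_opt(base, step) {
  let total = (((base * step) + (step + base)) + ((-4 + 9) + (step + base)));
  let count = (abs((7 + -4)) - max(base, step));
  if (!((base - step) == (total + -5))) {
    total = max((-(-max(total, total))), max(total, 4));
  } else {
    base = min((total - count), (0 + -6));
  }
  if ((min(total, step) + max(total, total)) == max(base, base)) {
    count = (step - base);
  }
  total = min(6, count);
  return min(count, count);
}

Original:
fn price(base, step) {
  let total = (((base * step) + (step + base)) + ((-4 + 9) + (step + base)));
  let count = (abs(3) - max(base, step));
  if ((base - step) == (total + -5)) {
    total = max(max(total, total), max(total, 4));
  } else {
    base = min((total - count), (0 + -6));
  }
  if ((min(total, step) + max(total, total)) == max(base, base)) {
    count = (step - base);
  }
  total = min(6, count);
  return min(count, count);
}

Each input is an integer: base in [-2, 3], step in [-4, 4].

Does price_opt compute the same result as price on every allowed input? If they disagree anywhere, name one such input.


Consider the input base=0, step=-4.
price: total=-3, then count=3, then ((base - step) == (total + -5)) is false, then base=-6, then ((min(total, step) + max(total, total)) == max(base, base)) is false, then total=3, then returns 3
price_opt: total=-3, then count=3, then (!((base - step) == (total + -5))) is true, then total=4, then ((min(total, step) + max(total, total)) == max(base, base)) is true, then count=-4, then total=-4, then returns -4
3 and -4 differ, so these are not the same function on this domain.
verdict: not equivalent; witness: base=0, step=-4


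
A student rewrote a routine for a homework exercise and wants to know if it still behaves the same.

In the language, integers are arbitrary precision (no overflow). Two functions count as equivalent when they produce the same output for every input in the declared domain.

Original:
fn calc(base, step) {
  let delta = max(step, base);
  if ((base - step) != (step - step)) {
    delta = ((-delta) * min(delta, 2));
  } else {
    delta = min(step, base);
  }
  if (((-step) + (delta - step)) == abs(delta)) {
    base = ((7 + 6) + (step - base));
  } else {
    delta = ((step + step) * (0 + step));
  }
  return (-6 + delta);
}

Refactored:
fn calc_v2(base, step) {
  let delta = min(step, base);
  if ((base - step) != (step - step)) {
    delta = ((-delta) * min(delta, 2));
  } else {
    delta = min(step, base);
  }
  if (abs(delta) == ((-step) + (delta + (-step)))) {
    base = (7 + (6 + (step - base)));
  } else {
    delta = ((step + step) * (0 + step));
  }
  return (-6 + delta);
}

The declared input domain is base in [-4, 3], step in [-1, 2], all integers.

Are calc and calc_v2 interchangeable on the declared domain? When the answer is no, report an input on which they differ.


Try base=-4, step=-1.
calc: delta becomes -1; next ((base - step) != (step - step)) evaluates to true; next delta becomes -1; next (((-step) + (delta - step)) == abs(delta)) evaluates to true; next base becomes 16; next final value -7
calc_v2: delta becomes -4; next ((base - step) != (step - step)) evaluates to true; next delta becomes -16; next (abs(delta) == ((-step) + (delta + (-step)))) evaluates to false; next delta becomes 2; next final value -4
-7 against -4: the behavior changed.
verdict: not equivalent; witness: base=-4, step=-1


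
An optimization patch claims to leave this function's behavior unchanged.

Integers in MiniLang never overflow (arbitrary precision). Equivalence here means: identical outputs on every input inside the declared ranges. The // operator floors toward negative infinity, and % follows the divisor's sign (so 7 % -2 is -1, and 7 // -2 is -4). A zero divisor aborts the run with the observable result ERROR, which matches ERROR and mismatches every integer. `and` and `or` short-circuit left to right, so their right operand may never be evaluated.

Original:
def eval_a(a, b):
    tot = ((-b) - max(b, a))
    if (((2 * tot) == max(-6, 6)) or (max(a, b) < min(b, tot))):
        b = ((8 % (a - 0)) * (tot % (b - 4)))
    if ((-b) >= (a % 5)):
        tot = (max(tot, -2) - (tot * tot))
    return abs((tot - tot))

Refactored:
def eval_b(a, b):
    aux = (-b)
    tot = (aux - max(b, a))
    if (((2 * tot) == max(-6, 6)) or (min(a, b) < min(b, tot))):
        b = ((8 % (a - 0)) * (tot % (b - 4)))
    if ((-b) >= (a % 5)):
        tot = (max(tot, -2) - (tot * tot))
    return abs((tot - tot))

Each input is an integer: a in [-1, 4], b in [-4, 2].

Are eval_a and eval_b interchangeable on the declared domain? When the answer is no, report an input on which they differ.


Equivalent. The edit looks behavioral (`max(a, b)` became `min(a, b)`), but over these ranges it never changes the outcome.
Sweeping the whole domain (42 inputs) finds no disagreement.
Spot check at a=3, b=0 — eval_a: tot becomes -3; next (((2 * tot) == max(-6, 6)) or (max(a, b) < min(b, tot))) evaluates to false; next ((-b) >= (a % 5)) evaluates to false; next final value 0. eval_b: aux becomes 0; next tot becomes -3; next (((2 * tot) == max(-6, 6)) or (min(a, b) < min(b, tot))) evaluates to false; next ((-b) >= (a % 5)) evaluates to false; next final value 0. Both give 0.
verdict: equivalent


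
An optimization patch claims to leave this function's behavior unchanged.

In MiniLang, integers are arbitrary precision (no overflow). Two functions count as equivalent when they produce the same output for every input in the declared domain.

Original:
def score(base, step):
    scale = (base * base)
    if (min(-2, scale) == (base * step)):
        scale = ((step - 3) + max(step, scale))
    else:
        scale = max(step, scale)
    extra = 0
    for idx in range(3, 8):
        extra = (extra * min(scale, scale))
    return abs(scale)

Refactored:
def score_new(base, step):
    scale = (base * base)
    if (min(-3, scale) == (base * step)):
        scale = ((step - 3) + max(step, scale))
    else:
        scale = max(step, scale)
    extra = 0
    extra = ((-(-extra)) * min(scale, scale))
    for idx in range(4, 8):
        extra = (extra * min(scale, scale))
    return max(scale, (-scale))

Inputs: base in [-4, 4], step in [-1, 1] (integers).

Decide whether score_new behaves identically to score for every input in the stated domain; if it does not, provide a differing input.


Consider the input base=-3, step=1.
score: scale = 9; (min(-2, scale) == (base * step)) -> false; scale = 9; extra = 0; [idx=3]; extra = 0; [idx=4]; extra = 0; [idx=5]; extra = 0; [idx=6]; extra = 0; [idx=7]; extra = 0; return 9
score_new: scale = 9; (min(-3, scale) == (base * step)) -> true; scale = 7; extra = 0; extra = 0; [idx=4]; extra = 0; [idx=5]; extra = 0; [idx=6]; extra = 0; [idx=7]; extra = 0; return 7
9 and 7 differ, so these are not the same function on this domain.
verdict: not equivalent; witness: base=-3, step=1


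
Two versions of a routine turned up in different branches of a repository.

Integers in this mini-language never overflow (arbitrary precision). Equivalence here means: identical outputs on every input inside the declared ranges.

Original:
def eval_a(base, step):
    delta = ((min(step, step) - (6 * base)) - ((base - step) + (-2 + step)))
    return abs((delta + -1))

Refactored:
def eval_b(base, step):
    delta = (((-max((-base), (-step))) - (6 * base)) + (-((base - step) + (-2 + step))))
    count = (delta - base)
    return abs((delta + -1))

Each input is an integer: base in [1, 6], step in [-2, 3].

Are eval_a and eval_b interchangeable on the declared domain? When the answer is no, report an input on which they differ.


Not equivalent: base=1, step=2 separates them (4 vs 5).
eval_a: delta = -3; return 4
eval_b: delta = -4; count = -5; return 5
verdict: not equivalent; witness: base=1, step=2


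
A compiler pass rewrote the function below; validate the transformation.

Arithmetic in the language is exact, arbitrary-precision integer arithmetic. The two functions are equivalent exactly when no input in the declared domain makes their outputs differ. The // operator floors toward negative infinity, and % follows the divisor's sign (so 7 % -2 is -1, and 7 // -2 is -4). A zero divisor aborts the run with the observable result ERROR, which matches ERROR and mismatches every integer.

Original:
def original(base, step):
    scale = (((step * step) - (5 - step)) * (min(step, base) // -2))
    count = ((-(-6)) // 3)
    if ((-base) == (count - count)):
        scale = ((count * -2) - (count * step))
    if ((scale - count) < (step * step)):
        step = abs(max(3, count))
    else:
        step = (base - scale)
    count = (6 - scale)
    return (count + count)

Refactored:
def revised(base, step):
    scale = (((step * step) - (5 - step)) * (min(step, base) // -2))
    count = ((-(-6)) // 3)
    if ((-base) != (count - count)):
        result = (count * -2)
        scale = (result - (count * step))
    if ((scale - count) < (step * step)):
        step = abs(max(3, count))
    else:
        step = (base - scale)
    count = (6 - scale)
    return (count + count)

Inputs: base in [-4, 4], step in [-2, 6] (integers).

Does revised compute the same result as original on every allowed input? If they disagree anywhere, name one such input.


Try base=-4, step=-2.
original: scale becomes -6; next count becomes 2; next ((-base) == (count - count)) evaluates to false; next ((scale - count) < (step * step)) evaluates to true; next step becomes 3; next count becomes 12; next final value 24
revised: scale becomes -6; next count becomes 2; next ((-base) != (count - count)) evaluates to true; next result becomes -4; next scale becomes 0; next ((scale - count) < (step * step)) evaluates to true; next step becomes 3; next count becomes 6; next final value 12
24 vs 12 — the two versions disagree here.
verdict: not equivalent; witness: base=-4, step=-2


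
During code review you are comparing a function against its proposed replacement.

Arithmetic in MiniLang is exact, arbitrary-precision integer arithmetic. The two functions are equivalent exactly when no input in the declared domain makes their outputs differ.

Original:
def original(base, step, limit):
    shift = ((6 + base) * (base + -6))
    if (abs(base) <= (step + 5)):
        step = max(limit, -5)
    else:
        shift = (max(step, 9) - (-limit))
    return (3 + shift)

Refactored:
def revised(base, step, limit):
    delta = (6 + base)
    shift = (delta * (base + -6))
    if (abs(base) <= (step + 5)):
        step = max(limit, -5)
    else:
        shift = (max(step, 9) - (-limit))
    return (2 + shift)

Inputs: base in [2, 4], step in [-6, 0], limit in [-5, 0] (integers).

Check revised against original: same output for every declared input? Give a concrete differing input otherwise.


On input base=2, step=-6, limit=-5, original returns 7 while revised returns 6.
verdict: not equivalent; witness: base=2, step=-6, limit=-5


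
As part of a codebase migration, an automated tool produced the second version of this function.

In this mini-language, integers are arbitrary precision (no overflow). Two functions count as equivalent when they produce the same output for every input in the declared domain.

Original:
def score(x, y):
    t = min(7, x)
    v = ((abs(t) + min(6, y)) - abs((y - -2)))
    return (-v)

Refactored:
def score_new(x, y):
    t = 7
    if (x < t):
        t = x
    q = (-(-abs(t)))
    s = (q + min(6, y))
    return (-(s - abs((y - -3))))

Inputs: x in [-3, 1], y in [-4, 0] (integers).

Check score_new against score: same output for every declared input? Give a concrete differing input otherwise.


The rewrite breaks on x=-3, y=-4, where the results are 3 and 2.
score: t becomes -3; next v becomes -3; next final value 3
score_new: t becomes 7; next (x < t) evaluates to true; next t becomes -3; next q becomes 3; next s becomes -1; next final value 2
verdict: not equivalent; witness: x=-3, y=-4


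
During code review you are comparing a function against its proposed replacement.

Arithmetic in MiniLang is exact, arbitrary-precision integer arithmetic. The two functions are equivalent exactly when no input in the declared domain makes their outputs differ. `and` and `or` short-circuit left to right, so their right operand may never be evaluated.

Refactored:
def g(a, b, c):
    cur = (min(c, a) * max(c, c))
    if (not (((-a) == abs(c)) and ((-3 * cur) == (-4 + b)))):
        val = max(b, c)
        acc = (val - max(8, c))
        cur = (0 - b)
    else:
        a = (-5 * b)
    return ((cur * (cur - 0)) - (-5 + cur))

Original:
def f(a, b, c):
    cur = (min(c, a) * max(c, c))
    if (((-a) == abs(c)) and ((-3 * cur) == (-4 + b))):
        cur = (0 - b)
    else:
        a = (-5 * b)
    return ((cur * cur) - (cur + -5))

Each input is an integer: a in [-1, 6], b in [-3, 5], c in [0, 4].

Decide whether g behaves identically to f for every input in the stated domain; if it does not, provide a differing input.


There is a counterexample at a=-1, b=-3, c=0: 5 on one side, 11 on the other.
f: cur = 0; (((-a) == abs(c)) and ((-3 * cur) == (-4 + b))) -> false; a = 15; return 5
g: cur = 0; (not (((-a) == abs(c)) and ((-3 * cur) == (-4 + b)))) -> true; val = 0; acc = -8; cur = 3; return 11
verdict: not equivalent; witness: a=-1, b=-3, c=0


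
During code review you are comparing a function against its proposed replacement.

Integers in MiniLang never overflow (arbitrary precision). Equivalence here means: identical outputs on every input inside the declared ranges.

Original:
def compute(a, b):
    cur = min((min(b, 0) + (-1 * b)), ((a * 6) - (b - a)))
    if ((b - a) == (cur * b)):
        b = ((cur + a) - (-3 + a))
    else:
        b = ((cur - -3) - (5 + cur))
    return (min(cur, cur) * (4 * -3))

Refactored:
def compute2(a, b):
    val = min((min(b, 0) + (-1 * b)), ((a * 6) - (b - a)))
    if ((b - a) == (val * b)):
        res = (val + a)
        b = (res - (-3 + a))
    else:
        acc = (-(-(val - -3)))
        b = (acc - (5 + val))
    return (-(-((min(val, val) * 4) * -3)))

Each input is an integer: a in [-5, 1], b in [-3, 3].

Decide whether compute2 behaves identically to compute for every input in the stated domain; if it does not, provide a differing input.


Differences: local variable names differ, statement counts differ — yet all 49 inputs agree.
verdict: equivalent
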